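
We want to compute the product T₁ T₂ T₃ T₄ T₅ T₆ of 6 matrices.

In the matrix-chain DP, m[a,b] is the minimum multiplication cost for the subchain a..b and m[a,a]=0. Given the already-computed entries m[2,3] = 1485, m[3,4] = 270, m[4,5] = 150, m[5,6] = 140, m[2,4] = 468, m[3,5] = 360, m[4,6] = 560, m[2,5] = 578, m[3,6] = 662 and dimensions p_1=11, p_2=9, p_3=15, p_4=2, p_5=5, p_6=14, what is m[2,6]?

916

m[2,6] = min over k∈[2,5] of m[2,k]+m[k+1,6]+p_{1}·p_k·p_{6}.
k=2: 0 + 662 + 11·9·14 = 2048; k=3: 1485 + 560 + 11·15·14 = 4355; k=4: 468 + 140 + 11·2·14 = 916; k=5: 578 + 0 + 11·5·14 = 1348.
Minimum: 916 at k=4.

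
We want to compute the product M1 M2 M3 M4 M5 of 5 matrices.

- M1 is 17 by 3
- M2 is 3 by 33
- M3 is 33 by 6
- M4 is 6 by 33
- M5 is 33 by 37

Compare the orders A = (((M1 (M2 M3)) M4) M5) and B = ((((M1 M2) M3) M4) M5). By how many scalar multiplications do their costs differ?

Order A = (((M1 (M2 M3)) M4) M5): (M2 M3): 3×33 by 33×6 → 3×6, cost 3·33·6 = 594; (M1 (M2 M3)): 17×3 by 3×6 → 17×6, cost 17·3·6 = 306; cumulative 900; ((M1 (M2 M3)) M4): 17×6 by 6×33 → 17×33, cost 17·6·33 = 3366; cumulative 4266; (((M1 (M2 M3)) M4) M5): 17×33 by 33×37 → 17×37, cost 17·33·37 = 20757; cumulative 25023. Total 25023.
Order B = ((((M1 M2) M3) M4) M5): (M1 M2): 17×3 by 3×33 → 17×33, cost 17·3·33 = 1683; ((M1 M2) M3): 17×33 by 33×6 → 17×6, cost 17·33·6 = 3366; cumulative 5049; (((M1 M2) M3) M4): 17×6 by 6×33 → 17×33, cost 17·6·33 = 3366; cumulative 8415; ((((M1 M2) M3) M4) M5): 17×33 by 33×37 → 17×37, cost 17·33·37 = 20757; cumulative 29172. Total 29172.
Difference: |25023 − 29172| = 4149.

4149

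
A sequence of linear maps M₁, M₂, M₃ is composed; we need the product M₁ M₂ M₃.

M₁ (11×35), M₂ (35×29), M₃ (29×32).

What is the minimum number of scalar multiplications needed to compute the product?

21373

Order (M₁ (M₂ M₃)): (M₂ M₃): 35×29 by 29×32 → 35×32, cost 35·29·32 = 32480; (M₁ (M₂ M₃)): 11×35 by 35×32 → 11×32, cost 11·35·32 = 12320; cumulative 44800. Total 44800.
Order ((M₁ M₂) M₃): (M₁ M₂): 11×35 by 35×29 → 11×29, cost 11·35·29 = 11165; ((M₁ M₂) M₃): 11×29 by 29×32 → 11×32, cost 11·29·32 = 10208; cumulative 21373. Total 21373.
Minimum: 21373.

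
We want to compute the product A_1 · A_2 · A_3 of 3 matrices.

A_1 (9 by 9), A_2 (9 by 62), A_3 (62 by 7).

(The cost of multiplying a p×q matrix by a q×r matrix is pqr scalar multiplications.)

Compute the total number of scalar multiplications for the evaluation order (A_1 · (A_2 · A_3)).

(A_2 · A_3): 9×62 by 62×7 → 9×7, cost 9·62·7 = 3906
(A_1 · (A_2 · A_3)): 9×9 by 9×7 → 9×7, cost 9·9·7 = 567; cumulative 4473
Total: 4473 scalar multiplications.

4473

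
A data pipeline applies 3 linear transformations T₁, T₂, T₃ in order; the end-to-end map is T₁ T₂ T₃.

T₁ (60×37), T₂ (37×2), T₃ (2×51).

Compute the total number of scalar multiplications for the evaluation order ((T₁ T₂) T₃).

(T₁ T₂): 60×37 by 37×2 → 60×2, cost 60·37·2 = 4440
((T₁ T₂) T₃): 60×2 by 2×51 → 60×51, cost 60·2·51 = 6120; cumulative 10560
Total: 10560 scalar multiplications.

10560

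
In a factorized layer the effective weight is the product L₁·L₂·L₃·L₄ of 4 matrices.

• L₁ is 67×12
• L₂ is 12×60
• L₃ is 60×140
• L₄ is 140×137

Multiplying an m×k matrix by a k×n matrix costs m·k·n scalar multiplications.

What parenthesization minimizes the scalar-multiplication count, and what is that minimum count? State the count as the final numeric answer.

441108

Adjacent pairs: L₁L₂ = 67·12·60 = 48240; L₂L₃ = 12·60·140 = 100800; L₃L₄ = 60·140·137 = 1150800.
Length 3: L₁..L₃: k=1: 0+100800+67·12·140=213360; k=2: 48240+0+67·60·140=611040 → min 213360 | L₂..L₄: k=2: 0+1150800+12·60·137=1249440; k=3: 100800+0+12·140·137=330960 → min 330960.
Length 4: L₁..L₄: k=1: 0+330960+67·12·137=441108; k=2: 48240+1150800+67·60·137=1749780; k=3: 213360+0+67·140·137=1498420 → min 441108.
Optimal parenthesization: (L₁·((L₂·L₃)·L₄)) with cost 441108.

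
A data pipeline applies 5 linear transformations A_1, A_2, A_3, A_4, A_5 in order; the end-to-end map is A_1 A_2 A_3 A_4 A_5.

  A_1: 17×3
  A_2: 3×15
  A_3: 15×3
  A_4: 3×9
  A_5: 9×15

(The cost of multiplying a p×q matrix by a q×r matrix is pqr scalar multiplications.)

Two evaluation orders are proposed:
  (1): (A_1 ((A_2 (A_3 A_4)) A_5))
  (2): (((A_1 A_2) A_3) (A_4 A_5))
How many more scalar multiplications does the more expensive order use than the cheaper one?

720

Order (1) = (A_1 ((A_2 (A_3 A_4)) A_5)): (A_3 A_4): 15×3 by 3×9 → 15×9, cost 15·3·9 = 405; (A_2 (A_3 A_4)): 3×15 by 15×9 → 3×9, cost 3·15·9 = 405; cumulative 810; ((A_2 (A_3 A_4)) A_5): 3×9 by 9×15 → 3×15, cost 3·9·15 = 405; cumulative 1215; (A_1 ((A_2 (A_3 A_4)) A_5)): 17×3 by 3×15 → 17×15, cost 17·3·15 = 765; cumulative 1980. Total 1980.
Order (2) = (((A_1 A_2) A_3) (A_4 A_5)): (A_1 A_2): 17×3 by 3×15 → 17×15, cost 17·3·15 = 765; ((A_1 A_2) A_3): 17×15 by 15×3 → 17×3, cost 17·15·3 = 765; cumulative 1530; (A_4 A_5): 3×9 by 9×15 → 3×15, cost 3·9·15 = 405; (((A_1 A_2) A_3) (A_4 A_5)): 17×3 by 3×15 → 17×15, cost 17·3·15 = 765; cumulative 2700. Total 2700.
Difference: |1980 − 2700| = 720.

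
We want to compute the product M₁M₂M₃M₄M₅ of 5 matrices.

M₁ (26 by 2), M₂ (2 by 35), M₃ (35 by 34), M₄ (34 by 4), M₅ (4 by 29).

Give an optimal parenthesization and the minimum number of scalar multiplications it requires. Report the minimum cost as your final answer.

Adjacent pairs: M₁M₂ = 26·2·35 = 1820; M₂M₃ = 2·35·34 = 2380; M₃M₄ = 35·34·4 = 4760; M₄M₅ = 34·4·29 = 3944.
Length 3: M₁..M₃: k=1: 0+2380+26·2·34=4148; k=2: 1820+0+26·35·34=32760 → min 4148 | M₂..M₄: k=2: 0+4760+2·35·4=5040; k=3: 2380+0+2·34·4=2652 → min 2652 | M₃..M₅: k=3: 0+3944+35·34·29=38454; k=4: 4760+0+35·4·29=8820 → min 8820.
Length 4: M₁..M₄: k=1: 0+2652+26·2·4=2860; k=2: 1820+4760+26·35·4=10220; k=3: 4148+0+26·34·4=7684 → min 2860 | M₂..M₅: k=2: 0+8820+2·35·29=10850; k=3: 2380+3944+2·34·29=8296; k=4: 2652+0+2·4·29=2884 → min 2884.
Length 5: M₁..M₅: k=1: 0+2884+26·2·29=4392; k=2: 1820+8820+26·35·29=37030; k=3: 4148+3944+26·34·29=33728; k=4: 2860+0+26·4·29=5876 → min 4392.
Optimal parenthesization: (M₁(((M₂M₃)M₄)M₅)) with cost 4392.

4392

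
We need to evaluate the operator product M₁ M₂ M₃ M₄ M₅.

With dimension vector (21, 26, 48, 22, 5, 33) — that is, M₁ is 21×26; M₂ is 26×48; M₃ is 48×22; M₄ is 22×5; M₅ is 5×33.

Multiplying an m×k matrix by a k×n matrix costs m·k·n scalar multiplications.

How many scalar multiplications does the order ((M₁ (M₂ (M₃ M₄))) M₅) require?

(M₃ M₄): 48×22 by 22×5 → 48×5, cost 48·22·5 = 5280
(M₂ (M₃ M₄)): 26×48 by 48×5 → 26×5, cost 26·48·5 = 6240; cumulative 11520
(M₁ (M₂ (M₃ M₄))): 21×26 by 26×5 → 21×5, cost 21·26·5 = 2730; cumulative 14250
((M₁ (M₂ (M₃ M₄))) M₅): 21×5 by 5×33 → 21×33, cost 21·5·33 = 3465; cumulative 17715
Total: 17715 scalar multiplications.

17715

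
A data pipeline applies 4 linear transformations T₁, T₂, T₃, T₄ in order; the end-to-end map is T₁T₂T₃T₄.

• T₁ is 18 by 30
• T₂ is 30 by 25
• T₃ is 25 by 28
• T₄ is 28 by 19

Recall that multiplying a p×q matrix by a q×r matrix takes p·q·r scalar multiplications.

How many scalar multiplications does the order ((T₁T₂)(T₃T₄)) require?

(T₁T₂): 18×30 by 30×25 → 18×25, cost 18·30·25 = 13500
(T₃T₄): 25×28 by 28×19 → 25×19, cost 25·28·19 = 13300
((T₁T₂)(T₃T₄)): 18×25 by 25×19 → 18×19, cost 18·25·19 = 8550; cumulative 35350
Total: 35350 scalar multiplications.

35350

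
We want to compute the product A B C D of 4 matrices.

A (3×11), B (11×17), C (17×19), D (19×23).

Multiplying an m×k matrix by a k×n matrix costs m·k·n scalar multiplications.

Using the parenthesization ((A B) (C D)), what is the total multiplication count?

9163

(A B): 3×11 by 11×17 → 3×17, cost 3·11·17 = 561
(C D): 17×19 by 19×23 → 17×23, cost 17·19·23 = 7429
((A B) (C D)): 3×17 by 17×23 → 3×23, cost 3·17·23 = 1173; cumulative 9163
Total: 9163 scalar multiplications.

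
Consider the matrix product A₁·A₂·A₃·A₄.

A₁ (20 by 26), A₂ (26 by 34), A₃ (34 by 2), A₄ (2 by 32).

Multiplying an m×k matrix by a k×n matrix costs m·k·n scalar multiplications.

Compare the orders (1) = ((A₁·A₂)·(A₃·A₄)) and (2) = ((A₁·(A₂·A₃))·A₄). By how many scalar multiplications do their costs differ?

37528

Order (1) = ((A₁·A₂)·(A₃·A₄)): (A₁·A₂): 20×26 by 26×34 → 20×34, cost 20·26·34 = 17680; (A₃·A₄): 34×2 by 2×32 → 34×32, cost 34·2·32 = 2176; ((A₁·A₂)·(A₃·A₄)): 20×34 by 34×32 → 20×32, cost 20·34·32 = 21760; cumulative 41616. Total 41616.
Order (2) = ((A₁·(A₂·A₃))·A₄): (A₂·A₃): 26×34 by 34×2 → 26×2, cost 26·34·2 = 1768; (A₁·(A₂·A₃)): 20×26 by 26×2 → 20×2, cost 20·26·2 = 1040; cumulative 2808; ((A₁·(A₂·A₃))·A₄): 20×2 by 2×32 → 20×32, cost 20·2·32 = 1280; cumulative 4088. Total 4088.
Difference: |41616 − 4088| = 37528.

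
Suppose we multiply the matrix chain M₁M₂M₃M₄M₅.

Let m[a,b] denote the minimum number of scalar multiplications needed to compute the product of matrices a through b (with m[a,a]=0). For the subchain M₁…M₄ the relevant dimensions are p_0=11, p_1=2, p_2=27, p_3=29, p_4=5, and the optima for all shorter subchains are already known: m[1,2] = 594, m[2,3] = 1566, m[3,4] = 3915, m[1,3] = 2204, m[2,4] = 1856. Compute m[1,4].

m[1,4] = min over k∈[1,3] of m[1,k]+m[k+1,4]+p_{0}·p_k·p_{4}.
k=1: 0 + 1856 + 11·2·5 = 1966; k=2: 594 + 3915 + 11·27·5 = 5994; k=3: 2204 + 0 + 11·29·5 = 3799.
Minimum: 1966 at k=1.

1966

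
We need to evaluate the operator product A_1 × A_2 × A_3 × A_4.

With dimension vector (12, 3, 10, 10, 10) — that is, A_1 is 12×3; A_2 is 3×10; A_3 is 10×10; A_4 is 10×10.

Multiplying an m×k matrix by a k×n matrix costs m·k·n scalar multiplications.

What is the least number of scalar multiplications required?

960

Adjacent pairs: A_1A_2 = 12·3·10 = 360; A_2A_3 = 3·10·10 = 300; A_3A_4 = 10·10·10 = 1000.
Length 3: A_1..A_3: k=1: 0+300+12·3·10=660; k=2: 360+0+12·10·10=1560 → min 660 | A_2..A_4: k=2: 0+1000+3·10·10=1300; k=3: 300+0+3·10·10=600 → min 600.
Length 4: A_1..A_4: k=1: 0+600+12·3·10=960; k=2: 360+1000+12·10·10=2560; k=3: 660+0+12·10·10=1860 → min 960.
Optimal order: (A_1 × ((A_2 × A_3) × A_4)) with cost 960.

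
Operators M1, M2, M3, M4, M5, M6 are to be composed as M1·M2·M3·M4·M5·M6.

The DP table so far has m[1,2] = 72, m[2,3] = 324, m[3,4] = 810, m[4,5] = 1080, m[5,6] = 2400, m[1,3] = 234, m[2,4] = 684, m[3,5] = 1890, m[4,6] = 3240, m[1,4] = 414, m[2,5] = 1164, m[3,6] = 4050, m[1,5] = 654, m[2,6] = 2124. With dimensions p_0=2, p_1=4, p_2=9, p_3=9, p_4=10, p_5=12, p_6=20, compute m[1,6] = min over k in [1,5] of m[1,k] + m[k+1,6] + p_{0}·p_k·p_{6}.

1134

m[1,6] = min over k∈[1,5] of m[1,k]+m[k+1,6]+p_{0}·p_k·p_{6}.
k=1: 0 + 2124 + 2·4·20 = 2284; k=2: 72 + 4050 + 2·9·20 = 4482; k=3: 234 + 3240 + 2·9·20 = 3834; k=4: 414 + 2400 + 2·10·20 = 3214; k=5: 654 + 0 + 2·12·20 = 1134.
Minimum: 1134 at k=5.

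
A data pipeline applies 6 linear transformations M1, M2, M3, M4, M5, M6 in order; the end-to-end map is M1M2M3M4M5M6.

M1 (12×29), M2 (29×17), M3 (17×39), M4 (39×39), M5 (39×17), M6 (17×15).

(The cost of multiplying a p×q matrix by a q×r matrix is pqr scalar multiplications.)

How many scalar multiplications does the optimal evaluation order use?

Adjacent pairs: M1M2 = 12·29·17 = 5916; M2M3 = 29·17·39 = 19227; M3M4 = 17·39·39 = 25857; M4M5 = 39·39·17 = 25857; M5M6 = 39·17·15 = 9945.
Length 3: M1..M3: k=1: 0+19227+12·29·39=32799; k=2: 5916+0+12·17·39=13872 → min 13872 | M2..M4: k=2: 0+25857+29·17·39=45084; k=3: 19227+0+29·39·39=63336 → min 45084 | M3..M5: k=3: 0+25857+17·39·17=37128; k=4: 25857+0+17·39·17=37128 → min 37128 | M4..M6: k=4: 0+9945+39·39·15=32760; k=5: 25857+0+39·17·15=35802 → min 32760.
Length 4: M1..M4: k=1: 0+45084+12·29·39=58656; k=2: 5916+25857+12·17·39=39729; k=3: 13872+0+12·39·39=32124 → min 32124 | M2..M5: k=2: 0+37128+29·17·17=45509; k=3: 19227+25857+29·39·17=64311; k=4: 45084+0+29·39·17=64311 → min 45509 | M3..M6: k=3: 0+32760+17·39·15=42705; k=4: 25857+9945+17·39·15=45747; k=5: 37128+0+17·17·15=41463 → min 41463.
Length 5: M1..M5: k=1: 0+45509+12·29·17=51425; k=2: 5916+37128+12·17·17=46512; k=3: 13872+25857+12·39·17=47685; k=4: 32124+0+12·39·17=40080 → min 40080 | M2..M6: k=2: 0+41463+29·17·15=48858; k=3: 19227+32760+29·39·15=68952; k=4: 45084+9945+29·39·15=71994; k=5: 45509+0+29·17·15=52904 → min 48858.
Length 6: M1..M6: k=1: 0+48858+12·29·15=54078; k=2: 5916+41463+12·17·15=50439; k=3: 13872+32760+12·39·15=53652; k=4: 32124+9945+12·39·15=49089; k=5: 40080+0+12·17·15=43140 → min 43140.
Optimal order: (((((M1M2)M3)M4)M5)M6) with cost 43140.

43140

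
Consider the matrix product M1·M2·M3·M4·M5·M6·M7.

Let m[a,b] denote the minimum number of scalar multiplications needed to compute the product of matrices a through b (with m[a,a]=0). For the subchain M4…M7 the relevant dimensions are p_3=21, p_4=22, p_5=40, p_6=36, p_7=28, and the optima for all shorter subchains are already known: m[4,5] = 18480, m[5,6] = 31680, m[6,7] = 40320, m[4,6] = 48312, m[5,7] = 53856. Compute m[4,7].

66792

m[4,7] = min over k∈[4,6] of m[4,k]+m[k+1,7]+p_{3}·p_k·p_{7}.
k=4: 0 + 53856 + 21·22·28 = 66792; k=5: 18480 + 40320 + 21·40·28 = 82320; k=6: 48312 + 0 + 21·36·28 = 69480.
Minimum: 66792 at k=4.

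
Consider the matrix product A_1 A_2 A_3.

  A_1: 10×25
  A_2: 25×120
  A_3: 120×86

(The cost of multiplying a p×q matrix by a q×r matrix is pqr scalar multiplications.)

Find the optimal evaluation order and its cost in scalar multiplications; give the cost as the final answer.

133200

(A_1 (A_2 A_3)): cost 279500.
((A_1 A_2) A_3): cost 133200.
Optimal: ((A_1 A_2) A_3) with cost 133200.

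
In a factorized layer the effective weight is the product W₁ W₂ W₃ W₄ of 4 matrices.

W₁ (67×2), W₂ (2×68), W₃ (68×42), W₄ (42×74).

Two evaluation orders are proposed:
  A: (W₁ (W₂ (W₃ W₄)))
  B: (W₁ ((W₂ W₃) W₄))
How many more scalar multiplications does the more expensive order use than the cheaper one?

209480

Order A = (W₁ (W₂ (W₃ W₄))): (W₃ W₄): 68×42 by 42×74 → 68×74, cost 68·42·74 = 211344; (W₂ (W₃ W₄)): 2×68 by 68×74 → 2×74, cost 2·68·74 = 10064; cumulative 221408; (W₁ (W₂ (W₃ W₄))): 67×2 by 2×74 → 67×74, cost 67·2·74 = 9916; cumulative 231324. Total 231324.
Order B = (W₁ ((W₂ W₃) W₄)): (W₂ W₃): 2×68 by 68×42 → 2×42, cost 2·68·42 = 5712; ((W₂ W₃) W₄): 2×42 by 42×74 → 2×74, cost 2·42·74 = 6216; cumulative 11928; (W₁ ((W₂ W₃) W₄)): 67×2 by 2×74 → 67×74, cost 67·2·74 = 9916; cumulative 21844. Total 21844.
Difference: |231324 − 21844| = 209480.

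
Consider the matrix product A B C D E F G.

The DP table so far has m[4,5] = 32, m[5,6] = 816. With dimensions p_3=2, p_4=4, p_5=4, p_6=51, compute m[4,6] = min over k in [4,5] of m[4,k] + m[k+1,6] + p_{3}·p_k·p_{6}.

m[4,6] = min over k∈[4,5] of m[4,k]+m[k+1,6]+p_{3}·p_k·p_{6}.
k=4: 0 + 816 + 2·4·51 = 1224; k=5: 32 + 0 + 2·4·51 = 440.
Minimum: 440 at k=5.

440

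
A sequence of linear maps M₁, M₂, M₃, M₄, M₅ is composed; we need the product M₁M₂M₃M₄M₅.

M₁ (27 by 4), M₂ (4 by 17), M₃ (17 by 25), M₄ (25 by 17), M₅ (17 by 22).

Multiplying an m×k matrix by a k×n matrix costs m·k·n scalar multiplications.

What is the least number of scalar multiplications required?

Adjacent pairs: M₁M₂ = 27·4·17 = 1836; M₂M₃ = 4·17·25 = 1700; M₃M₄ = 17·25·17 = 7225; M₄M₅ = 25·17·22 = 9350.
Length 3: M₁..M₃: k=1: 0+1700+27·4·25=4400; k=2: 1836+0+27·17·25=13311 → min 4400 | M₂..M₄: k=2: 0+7225+4·17·17=8381; k=3: 1700+0+4·25·17=3400 → min 3400 | M₃..M₅: k=3: 0+9350+17·25·22=18700; k=4: 7225+0+17·17·22=13583 → min 13583.
Length 4: M₁..M₄: k=1: 0+3400+27·4·17=5236; k=2: 1836+7225+27·17·17=16864; k=3: 4400+0+27·25·17=15875 → min 5236 | M₂..M₅: k=2: 0+13583+4·17·22=15079; k=3: 1700+9350+4·25·22=13250; k=4: 3400+0+4·17·22=4896 → min 4896.
Length 5: M₁..M₅: k=1: 0+4896+27·4·22=7272; k=2: 1836+13583+27·17·22=25517; k=3: 4400+9350+27·25·22=28600; k=4: 5236+0+27·17·22=15334 → min 7272.
Optimal order: (M₁(((M₂M₃)M₄)M₅)) with cost 7272.

7272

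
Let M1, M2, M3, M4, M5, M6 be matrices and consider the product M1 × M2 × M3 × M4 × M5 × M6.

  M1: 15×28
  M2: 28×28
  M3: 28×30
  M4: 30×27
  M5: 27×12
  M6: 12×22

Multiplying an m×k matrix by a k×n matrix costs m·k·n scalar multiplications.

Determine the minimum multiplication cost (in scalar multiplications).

38208

Adjacent pairs: M1M2 = 15·28·28 = 11760; M2M3 = 28·28·30 = 23520; M3M4 = 28·30·27 = 22680; M4M5 = 30·27·12 = 9720; M5M6 = 27·12·22 = 7128.
Length 3: M1..M3: k=1: 0+23520+15·28·30=36120; k=2: 11760+0+15·28·30=24360 → min 24360 | M2..M4: k=2: 0+22680+28·28·27=43848; k=3: 23520+0+28·30·27=46200 → min 43848 | M3..M5: k=3: 0+9720+28·30·12=19800; k=4: 22680+0+28·27·12=31752 → min 19800 | M4..M6: k=4: 0+7128+30·27·22=24948; k=5: 9720+0+30·12·22=17640 → min 17640.
Length 4: M1..M4: k=1: 0+43848+15·28·27=55188; k=2: 11760+22680+15·28·27=45780; k=3: 24360+0+15·30·27=36510 → min 36510 | M2..M5: k=2: 0+19800+28·28·12=29208; k=3: 23520+9720+28·30·12=43320; k=4: 43848+0+28·27·12=52920 → min 29208 | M3..M6: k=3: 0+17640+28·30·22=36120; k=4: 22680+7128+28·27·22=46440; k=5: 19800+0+28·12·22=27192 → min 27192.
Length 5: M1..M5: k=1: 0+29208+15·28·12=34248; k=2: 11760+19800+15·28·12=36600; k=3: 24360+9720+15·30·12=39480; k=4: 36510+0+15·27·12=41370 → min 34248 | M2..M6: k=2: 0+27192+28·28·22=44440; k=3: 23520+17640+28·30·22=59640; k=4: 43848+7128+28·27·22=67608; k=5: 29208+0+28·12·22=36600 → min 36600.
Length 6: M1..M6: k=1: 0+36600+15·28·22=45840; k=2: 11760+27192+15·28·22=48192; k=3: 24360+17640+15·30·22=51900; k=4: 36510+7128+15·27·22=52548; k=5: 34248+0+15·12·22=38208 → min 38208.
Optimal order: ((M1 × (M2 × (M3 × (M4 × M5)))) × M6) with cost 38208.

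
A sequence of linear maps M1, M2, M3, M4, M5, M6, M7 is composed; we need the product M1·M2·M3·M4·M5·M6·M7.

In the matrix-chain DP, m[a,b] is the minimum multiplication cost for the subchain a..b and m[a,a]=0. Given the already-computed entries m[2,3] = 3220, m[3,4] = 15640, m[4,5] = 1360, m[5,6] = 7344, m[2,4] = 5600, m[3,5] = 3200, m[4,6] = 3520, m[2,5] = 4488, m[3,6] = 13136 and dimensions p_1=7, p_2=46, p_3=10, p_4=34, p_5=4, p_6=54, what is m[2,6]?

m[2,6] = min over k∈[2,5] of m[2,k]+m[k+1,6]+p_{1}·p_k·p_{6}.
k=2: 0 + 13136 + 7·46·54 = 30524; k=3: 3220 + 3520 + 7·10·54 = 10520; k=4: 5600 + 7344 + 7·34·54 = 25796; k=5: 4488 + 0 + 7·4·54 = 6000.
Minimum: 6000 at k=5.

6000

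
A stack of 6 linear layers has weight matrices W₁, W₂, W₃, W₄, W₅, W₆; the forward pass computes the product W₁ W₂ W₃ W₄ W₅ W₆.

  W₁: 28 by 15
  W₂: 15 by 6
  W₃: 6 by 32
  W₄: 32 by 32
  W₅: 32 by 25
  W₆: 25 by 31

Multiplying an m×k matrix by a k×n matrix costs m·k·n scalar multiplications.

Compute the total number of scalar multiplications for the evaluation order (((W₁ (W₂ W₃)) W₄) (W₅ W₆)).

(W₂ W₃): 15×6 by 6×32 → 15×32, cost 15·6·32 = 2880
(W₁ (W₂ W₃)): 28×15 by 15×32 → 28×32, cost 28·15·32 = 13440; cumulative 16320
((W₁ (W₂ W₃)) W₄): 28×32 by 32×32 → 28×32, cost 28·32·32 = 28672; cumulative 44992
(W₅ W₆): 32×25 by 25×31 → 32×31, cost 32·25·31 = 24800
(((W₁ (W₂ W₃)) W₄) (W₅ W₆)): 28×32 by 32×31 → 28×31, cost 28·32·31 = 27776; cumulative 97568
Total: 97568 scalar multiplications.

97568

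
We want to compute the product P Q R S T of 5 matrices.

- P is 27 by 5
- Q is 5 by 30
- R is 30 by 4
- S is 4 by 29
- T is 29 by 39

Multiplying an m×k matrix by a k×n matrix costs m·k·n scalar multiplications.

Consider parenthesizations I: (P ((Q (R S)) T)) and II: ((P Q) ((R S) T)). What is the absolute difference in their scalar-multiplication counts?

Order I = (P ((Q (R S)) T)): (R S): 30×4 by 4×29 → 30×29, cost 30·4·29 = 3480; (Q (R S)): 5×30 by 30×29 → 5×29, cost 5·30·29 = 4350; cumulative 7830; ((Q (R S)) T): 5×29 by 29×39 → 5×39, cost 5·29·39 = 5655; cumulative 13485; (P ((Q (R S)) T)): 27×5 by 5×39 → 27×39, cost 27·5·39 = 5265; cumulative 18750. Total 18750.
Order II = ((P Q) ((R S) T)): (P Q): 27×5 by 5×30 → 27×30, cost 27·5·30 = 4050; (R S): 30×4 by 4×29 → 30×29, cost 30·4·29 = 3480; ((R S) T): 30×29 by 29×39 → 30×39, cost 30·29·39 = 33930; cumulative 37410; ((P Q) ((R S) T)): 27×30 by 30×39 → 27×39, cost 27·30·39 = 31590; cumulative 73050. Total 73050.
Difference: |18750 − 73050| = 54300.

54300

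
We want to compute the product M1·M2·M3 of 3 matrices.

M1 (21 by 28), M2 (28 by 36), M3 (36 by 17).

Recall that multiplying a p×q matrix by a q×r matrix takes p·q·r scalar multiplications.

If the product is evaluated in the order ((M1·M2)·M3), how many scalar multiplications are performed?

(M1·M2): 21×28 by 28×36 → 21×36, cost 21·28·36 = 21168
((M1·M2)·M3): 21×36 by 36×17 → 21×17, cost 21·36·17 = 12852; cumulative 34020
Total: 34020 scalar multiplications.

34020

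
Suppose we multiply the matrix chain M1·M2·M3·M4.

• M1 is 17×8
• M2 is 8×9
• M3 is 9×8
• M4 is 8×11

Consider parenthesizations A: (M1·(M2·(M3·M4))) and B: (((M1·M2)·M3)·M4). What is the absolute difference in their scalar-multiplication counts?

Order A = (M1·(M2·(M3·M4))): (M3·M4): 9×8 by 8×11 → 9×11, cost 9·8·11 = 792; (M2·(M3·M4)): 8×9 by 9×11 → 8×11, cost 8·9·11 = 792; cumulative 1584; (M1·(M2·(M3·M4))): 17×8 by 8×11 → 17×11, cost 17·8·11 = 1496; cumulative 3080. Total 3080.
Order B = (((M1·M2)·M3)·M4): (M1·M2): 17×8 by 8×9 → 17×9, cost 17·8·9 = 1224; ((M1·M2)·M3): 17×9 by 9×8 → 17×8, cost 17·9·8 = 1224; cumulative 2448; (((M1·M2)·M3)·M4): 17×8 by 8×11 → 17×11, cost 17·8·11 = 1496; cumulative 3944. Total 3944.
Difference: |3080 − 3944| = 864.

864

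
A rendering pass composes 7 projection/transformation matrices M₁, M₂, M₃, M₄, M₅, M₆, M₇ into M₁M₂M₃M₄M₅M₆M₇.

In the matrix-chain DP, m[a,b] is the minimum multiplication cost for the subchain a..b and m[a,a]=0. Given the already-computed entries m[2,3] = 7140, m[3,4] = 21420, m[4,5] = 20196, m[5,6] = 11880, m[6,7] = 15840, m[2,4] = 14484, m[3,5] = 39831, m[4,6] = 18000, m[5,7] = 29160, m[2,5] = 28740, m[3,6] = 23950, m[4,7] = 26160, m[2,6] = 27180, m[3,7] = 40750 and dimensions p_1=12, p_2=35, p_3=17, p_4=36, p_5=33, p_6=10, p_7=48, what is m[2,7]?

32940

m[2,7] = min over k∈[2,6] of m[2,k]+m[k+1,7]+p_{1}·p_k·p_{7}.
k=2: 0 + 40750 + 12·35·48 = 60910; k=3: 7140 + 26160 + 12·17·48 = 43092; k=4: 14484 + 29160 + 12·36·48 = 64380; k=5: 28740 + 15840 + 12·33·48 = 63588; k=6: 27180 + 0 + 12·10·48 = 32940.
Minimum: 32940 at k=6.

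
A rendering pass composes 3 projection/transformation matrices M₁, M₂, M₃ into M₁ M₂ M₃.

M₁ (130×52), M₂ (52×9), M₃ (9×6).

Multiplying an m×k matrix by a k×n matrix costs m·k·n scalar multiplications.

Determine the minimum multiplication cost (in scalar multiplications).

Order (M₁ (M₂ M₃)): (M₂ M₃): 52×9 by 9×6 → 52×6, cost 52·9·6 = 2808; (M₁ (M₂ M₃)): 130×52 by 52×6 → 130×6, cost 130·52·6 = 40560; cumulative 43368. Total 43368.
Order ((M₁ M₂) M₃): (M₁ M₂): 130×52 by 52×9 → 130×9, cost 130·52·9 = 60840; ((M₁ M₂) M₃): 130×9 by 9×6 → 130×6, cost 130·9·6 = 7020; cumulative 67860. Total 67860.
Minimum: 43368.

43368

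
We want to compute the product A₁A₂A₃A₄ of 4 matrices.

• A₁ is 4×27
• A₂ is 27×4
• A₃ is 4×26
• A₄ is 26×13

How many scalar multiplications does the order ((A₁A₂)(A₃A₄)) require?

1992

(A₁A₂): 4×27 by 27×4 → 4×4, cost 4·27·4 = 432
(A₃A₄): 4×26 by 26×13 → 4×13, cost 4·26·13 = 1352
((A₁A₂)(A₃A₄)): 4×4 by 4×13 → 4×13, cost 4·4·13 = 208; cumulative 1992
Total: 1992 scalar multiplications.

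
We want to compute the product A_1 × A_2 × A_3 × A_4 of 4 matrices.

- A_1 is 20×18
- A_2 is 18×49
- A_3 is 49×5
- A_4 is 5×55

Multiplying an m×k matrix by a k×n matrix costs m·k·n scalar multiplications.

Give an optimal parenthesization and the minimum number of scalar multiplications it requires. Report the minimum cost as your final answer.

11710

Adjacent pairs: A_1A_2 = 20·18·49 = 17640; A_2A_3 = 18·49·5 = 4410; A_3A_4 = 49·5·55 = 13475.
Length 3: A_1..A_3: k=1: 0+4410+20·18·5=6210; k=2: 17640+0+20·49·5=22540 → min 6210 | A_2..A_4: k=2: 0+13475+18·49·55=61985; k=3: 4410+0+18·5·55=9360 → min 9360.
Length 4: A_1..A_4: k=1: 0+9360+20·18·55=29160; k=2: 17640+13475+20·49·55=85015; k=3: 6210+0+20·5·55=11710 → min 11710.
Optimal parenthesization: ((A_1 × (A_2 × A_3)) × A_4) with cost 11710.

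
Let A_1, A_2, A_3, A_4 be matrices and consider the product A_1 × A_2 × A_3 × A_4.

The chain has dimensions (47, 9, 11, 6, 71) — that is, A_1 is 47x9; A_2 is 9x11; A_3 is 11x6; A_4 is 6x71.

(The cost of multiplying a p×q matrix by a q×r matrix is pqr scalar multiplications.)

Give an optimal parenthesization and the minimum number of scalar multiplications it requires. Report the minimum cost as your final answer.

23154

Adjacent pairs: A_1A_2 = 47·9·11 = 4653; A_2A_3 = 9·11·6 = 594; A_3A_4 = 11·6·71 = 4686.
Length 3: A_1..A_3: k=1: 0+594+47·9·6=3132; k=2: 4653+0+47·11·6=7755 → min 3132 | A_2..A_4: k=2: 0+4686+9·11·71=11715; k=3: 594+0+9·6·71=4428 → min 4428.
Length 4: A_1..A_4: k=1: 0+4428+47·9·71=34461; k=2: 4653+4686+47·11·71=46046; k=3: 3132+0+47·6·71=23154 → min 23154.
Optimal parenthesization: ((A_1 × (A_2 × A_3)) × A_4) with cost 23154.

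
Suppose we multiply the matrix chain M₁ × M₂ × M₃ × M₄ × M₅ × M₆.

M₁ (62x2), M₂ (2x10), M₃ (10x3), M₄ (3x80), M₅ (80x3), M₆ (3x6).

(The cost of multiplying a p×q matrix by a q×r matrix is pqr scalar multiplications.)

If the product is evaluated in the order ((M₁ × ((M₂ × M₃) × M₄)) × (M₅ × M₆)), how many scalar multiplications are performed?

(M₂ × M₃): 2×10 by 10×3 → 2×3, cost 2·10·3 = 60
((M₂ × M₃) × M₄): 2×3 by 3×80 → 2×80, cost 2·3·80 = 480; cumulative 540
(M₁ × ((M₂ × M₃) × M₄)): 62×2 by 2×80 → 62×80, cost 62·2·80 = 9920; cumulative 10460
(M₅ × M₆): 80×3 by 3×6 → 80×6, cost 80·3·6 = 1440
((M₁ × ((M₂ × M₃) × M₄)) × (M₅ × M₆)): 62×80 by 80×6 → 62×6, cost 62·80·6 = 29760; cumulative 41660
Total: 41660 scalar multiplications.

41660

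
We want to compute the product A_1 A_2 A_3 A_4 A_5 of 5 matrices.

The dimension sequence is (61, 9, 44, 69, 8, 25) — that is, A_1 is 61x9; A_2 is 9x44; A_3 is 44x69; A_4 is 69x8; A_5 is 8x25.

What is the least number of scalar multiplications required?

Adjacent pairs: A_1A_2 = 61·9·44 = 24156; A_2A_3 = 9·44·69 = 27324; A_3A_4 = 44·69·8 = 24288; A_4A_5 = 69·8·25 = 13800.
Length 3: A_1..A_3: k=1: 0+27324+61·9·69=65205; k=2: 24156+0+61·44·69=209352 → min 65205 | A_2..A_4: k=2: 0+24288+9·44·8=27456; k=3: 27324+0+9·69·8=32292 → min 27456 | A_3..A_5: k=3: 0+13800+44·69·25=89700; k=4: 24288+0+44·8·25=33088 → min 33088.
Length 4: A_1..A_4: k=1: 0+27456+61·9·8=31848; k=2: 24156+24288+61·44·8=69916; k=3: 65205+0+61·69·8=98877 → min 31848 | A_2..A_5: k=2: 0+33088+9·44·25=42988; k=3: 27324+13800+9·69·25=56649; k=4: 27456+0+9·8·25=29256 → min 29256.
Length 5: A_1..A_5: k=1: 0+29256+61·9·25=42981; k=2: 24156+33088+61·44·25=124344; k=3: 65205+13800+61·69·25=184230; k=4: 31848+0+61·8·25=44048 → min 42981.
Optimal order: (A_1 ((A_2 (A_3 A_4)) A_5)) with cost 42981.

42981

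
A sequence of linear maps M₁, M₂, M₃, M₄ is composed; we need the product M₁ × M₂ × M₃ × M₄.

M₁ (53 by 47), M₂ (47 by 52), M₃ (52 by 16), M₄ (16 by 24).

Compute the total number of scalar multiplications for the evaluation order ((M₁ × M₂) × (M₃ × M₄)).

215644

(M₁ × M₂): 53×47 by 47×52 → 53×52, cost 53·47·52 = 129532
(M₃ × M₄): 52×16 by 16×24 → 52×24, cost 52·16·24 = 19968
((M₁ × M₂) × (M₃ × M₄)): 53×52 by 52×24 → 53×24, cost 53·52·24 = 66144; cumulative 215644
Total: 215644 scalar multiplications.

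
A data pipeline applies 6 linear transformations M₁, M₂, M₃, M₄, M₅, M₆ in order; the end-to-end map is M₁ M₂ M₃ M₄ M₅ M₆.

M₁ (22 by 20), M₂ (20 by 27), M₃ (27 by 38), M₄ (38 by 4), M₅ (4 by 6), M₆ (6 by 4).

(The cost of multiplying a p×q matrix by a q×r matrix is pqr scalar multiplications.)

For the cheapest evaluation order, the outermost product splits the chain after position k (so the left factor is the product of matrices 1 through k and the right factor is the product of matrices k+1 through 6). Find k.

1

Adjacent pairs: M₁M₂ = 22·20·27 = 11880; M₂M₃ = 20·27·38 = 20520; M₃M₄ = 27·38·4 = 4104; M₄M₅ = 38·4·6 = 912; M₅M₆ = 4·6·4 = 96.
Length 3: M₁..M₃: k=1: 0+20520+22·20·38=37240; k=2: 11880+0+22·27·38=34452 → min 34452 | M₂..M₄: k=2: 0+4104+20·27·4=6264; k=3: 20520+0+20·38·4=23560 → min 6264 | M₃..M₅: k=3: 0+912+27·38·6=7068; k=4: 4104+0+27·4·6=4752 → min 4752 | M₄..M₆: k=4: 0+96+38·4·4=704; k=5: 912+0+38·6·4=1824 → min 704.
Length 4: M₁..M₄: k=1: 0+6264+22·20·4=8024; k=2: 11880+4104+22·27·4=18360; k=3: 34452+0+22·38·4=37796 → min 8024 | M₂..M₅: k=2: 0+4752+20·27·6=7992; k=3: 20520+912+20·38·6=25992; k=4: 6264+0+20·4·6=6744 → min 6744 | M₃..M₆: k=3: 0+704+27·38·4=4808; k=4: 4104+96+27·4·4=4632; k=5: 4752+0+27·6·4=5400 → min 4632.
Length 5: M₁..M₅: k=1: 0+6744+22·20·6=9384; k=2: 11880+4752+22·27·6=20196; k=3: 34452+912+22·38·6=40380; k=4: 8024+0+22·4·6=8552 → min 8552 | M₂..M₆: k=2: 0+4632+20·27·4=6792; k=3: 20520+704+20·38·4=24264; k=4: 6264+96+20·4·4=6680; k=5: 6744+0+20·6·4=7224 → min 6680.
Top-level splits: k=1: (M₁..M₁)·(M₂..M₆) → 0+6680+22·20·4 = 8440; k=2: (M₁..M₂)·(M₃..M₆) → 11880+4632+22·27·4 = 18888; k=3: (M₁..M₃)·(M₄..M₆) → 34452+704+22·38·4 = 38500; k=4: (M₁..M₄)·(M₅..M₆) → 8024+96+22·4·4 = 8472; k=5: (M₁..M₅)·(M₆..M₆) → 8552+0+22·6·4 = 9080.
Best split is after M₁, i.e. k = 1.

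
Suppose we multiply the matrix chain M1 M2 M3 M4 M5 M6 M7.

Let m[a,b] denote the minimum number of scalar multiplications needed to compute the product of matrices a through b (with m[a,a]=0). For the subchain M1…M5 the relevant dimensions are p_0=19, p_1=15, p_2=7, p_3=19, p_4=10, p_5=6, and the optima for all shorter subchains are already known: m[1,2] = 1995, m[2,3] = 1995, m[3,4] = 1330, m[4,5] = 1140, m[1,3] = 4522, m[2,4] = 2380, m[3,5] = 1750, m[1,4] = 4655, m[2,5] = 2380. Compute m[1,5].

m[1,5] = min over k∈[1,4] of m[1,k]+m[k+1,5]+p_{0}·p_k·p_{5}.
k=1: 0 + 2380 + 19·15·6 = 4090; k=2: 1995 + 1750 + 19·7·6 = 4543; k=3: 4522 + 1140 + 19·19·6 = 7828; k=4: 4655 + 0 + 19·10·6 = 5795.
Minimum: 4090 at k=1.

4090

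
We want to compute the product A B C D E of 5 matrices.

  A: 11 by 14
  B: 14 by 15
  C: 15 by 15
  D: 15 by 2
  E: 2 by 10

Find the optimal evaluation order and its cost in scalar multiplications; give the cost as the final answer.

Adjacent pairs: AB = 11·14·15 = 2310; BC = 14·15·15 = 3150; CD = 15·15·2 = 450; DE = 15·2·10 = 300.
Length 3: A..C: k=1: 0+3150+11·14·15=5460; k=2: 2310+0+11·15·15=4785 → min 4785 | B..D: k=2: 0+450+14·15·2=870; k=3: 3150+0+14·15·2=3570 → min 870 | C..E: k=3: 0+300+15·15·10=2550; k=4: 450+0+15·2·10=750 → min 750.
Length 4: A..D: k=1: 0+870+11·14·2=1178; k=2: 2310+450+11·15·2=3090; k=3: 4785+0+11·15·2=5115 → min 1178 | B..E: k=2: 0+750+14·15·10=2850; k=3: 3150+300+14·15·10=5550; k=4: 870+0+14·2·10=1150 → min 1150.
Length 5: A..E: k=1: 0+1150+11·14·10=2690; k=2: 2310+750+11·15·10=4710; k=3: 4785+300+11·15·10=6735; k=4: 1178+0+11·2·10=1398 → min 1398.
Optimal parenthesization: ((A (B (C D))) E) with cost 1398.

1398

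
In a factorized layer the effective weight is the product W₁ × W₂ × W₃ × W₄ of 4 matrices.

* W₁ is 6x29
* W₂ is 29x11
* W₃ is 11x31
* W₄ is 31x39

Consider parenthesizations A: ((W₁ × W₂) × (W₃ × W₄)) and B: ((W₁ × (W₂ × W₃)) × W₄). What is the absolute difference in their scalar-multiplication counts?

4750

Order A = ((W₁ × W₂) × (W₃ × W₄)): (W₁ × W₂): 6×29 by 29×11 → 6×11, cost 6·29·11 = 1914; (W₃ × W₄): 11×31 by 31×39 → 11×39, cost 11·31·39 = 13299; ((W₁ × W₂) × (W₃ × W₄)): 6×11 by 11×39 → 6×39, cost 6·11·39 = 2574; cumulative 17787. Total 17787.
Order B = ((W₁ × (W₂ × W₃)) × W₄): (W₂ × W₃): 29×11 by 11×31 → 29×31, cost 29·11·31 = 9889; (W₁ × (W₂ × W₃)): 6×29 by 29×31 → 6×31, cost 6·29·31 = 5394; cumulative 15283; ((W₁ × (W₂ × W₃)) × W₄): 6×31 by 31×39 → 6×39, cost 6·31·39 = 7254; cumulative 22537. Total 22537.
Difference: |17787 − 22537| = 4750.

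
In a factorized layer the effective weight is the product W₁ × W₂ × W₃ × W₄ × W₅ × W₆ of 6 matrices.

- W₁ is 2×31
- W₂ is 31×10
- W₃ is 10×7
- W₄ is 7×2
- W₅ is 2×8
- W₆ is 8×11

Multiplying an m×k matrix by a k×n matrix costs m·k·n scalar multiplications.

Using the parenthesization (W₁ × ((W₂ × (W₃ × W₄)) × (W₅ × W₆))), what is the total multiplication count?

(W₃ × W₄): 10×7 by 7×2 → 10×2, cost 10·7·2 = 140
(W₂ × (W₃ × W₄)): 31×10 by 10×2 → 31×2, cost 31·10·2 = 620; cumulative 760
(W₅ × W₆): 2×8 by 8×11 → 2×11, cost 2·8·11 = 176
((W₂ × (W₃ × W₄)) × (W₅ × W₆)): 31×2 by 2×11 → 31×11, cost 31·2·11 = 682; cumulative 1618
(W₁ × ((W₂ × (W₃ × W₄)) × (W₅ × W₆))): 2×31 by 31×11 → 2×11, cost 2·31·11 = 682; cumulative 2300
Total: 2300 scalar multiplications.

2300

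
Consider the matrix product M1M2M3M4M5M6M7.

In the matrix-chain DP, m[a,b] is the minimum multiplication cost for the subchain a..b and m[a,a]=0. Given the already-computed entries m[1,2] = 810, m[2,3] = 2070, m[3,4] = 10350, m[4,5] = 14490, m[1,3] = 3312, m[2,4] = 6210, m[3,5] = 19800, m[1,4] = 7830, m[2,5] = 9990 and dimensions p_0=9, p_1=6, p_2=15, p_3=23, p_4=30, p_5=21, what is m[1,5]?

11124

m[1,5] = min over k∈[1,4] of m[1,k]+m[k+1,5]+p_{0}·p_k·p_{5}.
k=1: 0 + 9990 + 9·6·21 = 11124; k=2: 810 + 19800 + 9·15·21 = 23445; k=3: 3312 + 14490 + 9·23·21 = 22149; k=4: 7830 + 0 + 9·30·21 = 13500.
Minimum: 11124 at k=1.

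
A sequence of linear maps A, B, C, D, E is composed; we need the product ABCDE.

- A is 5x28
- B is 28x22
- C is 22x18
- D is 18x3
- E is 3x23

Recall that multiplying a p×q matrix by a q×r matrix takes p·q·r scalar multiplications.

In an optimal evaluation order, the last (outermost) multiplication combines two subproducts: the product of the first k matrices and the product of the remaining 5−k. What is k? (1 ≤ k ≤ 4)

4

Adjacent pairs: AB = 5·28·22 = 3080; BC = 28·22·18 = 11088; CD = 22·18·3 = 1188; DE = 18·3·23 = 1242.
Length 3: A..C: k=1: 0+11088+5·28·18=13608; k=2: 3080+0+5·22·18=5060 → min 5060 | B..D: k=2: 0+1188+28·22·3=3036; k=3: 11088+0+28·18·3=12600 → min 3036 | C..E: k=3: 0+1242+22·18·23=10350; k=4: 1188+0+22·3·23=2706 → min 2706.
Length 4: A..D: k=1: 0+3036+5·28·3=3456; k=2: 3080+1188+5·22·3=4598; k=3: 5060+0+5·18·3=5330 → min 3456 | B..E: k=2: 0+2706+28·22·23=16874; k=3: 11088+1242+28·18·23=23922; k=4: 3036+0+28·3·23=4968 → min 4968.
Top-level splits: k=1: (A..A)·(B..E) → 0+4968+5·28·23 = 8188; k=2: (A..B)·(C..E) → 3080+2706+5·22·23 = 8316; k=3: (A..C)·(D..E) → 5060+1242+5·18·23 = 8372; k=4: (A..D)·(E..E) → 3456+0+5·3·23 = 3801.
Best split is after D, i.e. k = 4.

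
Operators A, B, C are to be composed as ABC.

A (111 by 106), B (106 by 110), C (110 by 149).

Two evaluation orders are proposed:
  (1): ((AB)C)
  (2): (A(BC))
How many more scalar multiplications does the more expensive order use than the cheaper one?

376924

Order (1) = ((AB)C): (AB): 111×106 by 106×110 → 111×110, cost 111·106·110 = 1294260; ((AB)C): 111×110 by 110×149 → 111×149, cost 111·110·149 = 1819290; cumulative 3113550. Total 3113550.
Order (2) = (A(BC)): (BC): 106×110 by 110×149 → 106×149, cost 106·110·149 = 1737340; (A(BC)): 111×106 by 106×149 → 111×149, cost 111·106·149 = 1753134; cumulative 3490474. Total 3490474.
Difference: |3113550 − 3490474| = 376924.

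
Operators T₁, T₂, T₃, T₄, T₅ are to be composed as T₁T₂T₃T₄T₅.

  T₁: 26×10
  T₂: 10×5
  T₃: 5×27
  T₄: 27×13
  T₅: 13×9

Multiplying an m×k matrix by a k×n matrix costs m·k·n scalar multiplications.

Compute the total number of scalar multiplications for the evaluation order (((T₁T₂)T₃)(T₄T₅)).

14287

(T₁T₂): 26×10 by 10×5 → 26×5, cost 26·10·5 = 1300
((T₁T₂)T₃): 26×5 by 5×27 → 26×27, cost 26·5·27 = 3510; cumulative 4810
(T₄T₅): 27×13 by 13×9 → 27×9, cost 27·13·9 = 3159
(((T₁T₂)T₃)(T₄T₅)): 26×27 by 27×9 → 26×9, cost 26·27·9 = 6318; cumulative 14287
Total: 14287 scalar multiplications.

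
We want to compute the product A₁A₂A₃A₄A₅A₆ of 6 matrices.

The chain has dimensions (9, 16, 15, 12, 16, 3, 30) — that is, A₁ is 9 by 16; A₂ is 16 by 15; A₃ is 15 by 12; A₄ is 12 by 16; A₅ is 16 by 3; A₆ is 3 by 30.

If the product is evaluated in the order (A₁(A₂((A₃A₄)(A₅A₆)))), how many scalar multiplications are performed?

23040

(A₃A₄): 15×12 by 12×16 → 15×16, cost 15·12·16 = 2880
(A₅A₆): 16×3 by 3×30 → 16×30, cost 16·3·30 = 1440
((A₃A₄)(A₅A₆)): 15×16 by 16×30 → 15×30, cost 15·16·30 = 7200; cumulative 11520
(A₂((A₃A₄)(A₅A₆))): 16×15 by 15×30 → 16×30, cost 16·15·30 = 7200; cumulative 18720
(A₁(A₂((A₃A₄)(A₅A₆)))): 9×16 by 16×30 → 9×30, cost 9·16·30 = 4320; cumulative 23040
Total: 23040 scalar multiplications.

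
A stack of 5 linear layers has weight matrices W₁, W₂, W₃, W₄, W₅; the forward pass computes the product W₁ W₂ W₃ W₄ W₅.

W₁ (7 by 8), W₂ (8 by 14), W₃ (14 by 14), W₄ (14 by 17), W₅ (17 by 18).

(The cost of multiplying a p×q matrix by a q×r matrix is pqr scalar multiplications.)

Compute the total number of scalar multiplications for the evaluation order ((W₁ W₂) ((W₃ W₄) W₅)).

(W₁ W₂): 7×8 by 8×14 → 7×14, cost 7·8·14 = 784
(W₃ W₄): 14×14 by 14×17 → 14×17, cost 14·14·17 = 3332
((W₃ W₄) W₅): 14×17 by 17×18 → 14×18, cost 14·17·18 = 4284; cumulative 7616
((W₁ W₂) ((W₃ W₄) W₅)): 7×14 by 14×18 → 7×18, cost 7·14·18 = 1764; cumulative 10164
Total: 10164 scalar multiplications.

10164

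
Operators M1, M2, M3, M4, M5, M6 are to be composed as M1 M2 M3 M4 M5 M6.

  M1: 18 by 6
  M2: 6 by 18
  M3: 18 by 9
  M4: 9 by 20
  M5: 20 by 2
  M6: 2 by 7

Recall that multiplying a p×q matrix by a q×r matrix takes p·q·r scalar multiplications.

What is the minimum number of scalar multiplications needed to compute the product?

1368

Adjacent pairs: M1M2 = 18·6·18 = 1944; M2M3 = 6·18·9 = 972; M3M4 = 18·9·20 = 3240; M4M5 = 9·20·2 = 360; M5M6 = 20·2·7 = 280.
Length 3: M1..M3: k=1: 0+972+18·6·9=1944; k=2: 1944+0+18·18·9=4860 → min 1944 | M2..M4: k=2: 0+3240+6·18·20=5400; k=3: 972+0+6·9·20=2052 → min 2052 | M3..M5: k=3: 0+360+18·9·2=684; k=4: 3240+0+18·20·2=3960 → min 684 | M4..M6: k=4: 0+280+9·20·7=1540; k=5: 360+0+9·2·7=486 → min 486.
Length 4: M1..M4: k=1: 0+2052+18·6·20=4212; k=2: 1944+3240+18·18·20=11664; k=3: 1944+0+18·9·20=5184 → min 4212 | M2..M5: k=2: 0+684+6·18·2=900; k=3: 972+360+6·9·2=1440; k=4: 2052+0+6·20·2=2292 → min 900 | M3..M6: k=3: 0+486+18·9·7=1620; k=4: 3240+280+18·20·7=6040; k=5: 684+0+18·2·7=936 → min 936.
Length 5: M1..M5: k=1: 0+900+18·6·2=1116; k=2: 1944+684+18·18·2=3276; k=3: 1944+360+18·9·2=2628; k=4: 4212+0+18·20·2=4932 → min 1116 | M2..M6: k=2: 0+936+6·18·7=1692; k=3: 972+486+6·9·7=1836; k=4: 2052+280+6·20·7=3172; k=5: 900+0+6·2·7=984 → min 984.
Length 6: M1..M6: k=1: 0+984+18·6·7=1740; k=2: 1944+936+18·18·7=5148; k=3: 1944+486+18·9·7=3564; k=4: 4212+280+18·20·7=7012; k=5: 1116+0+18·2·7=1368 → min 1368.
Optimal order: ((M1 (M2 (M3 (M4 M5)))) M6) with cost 1368.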